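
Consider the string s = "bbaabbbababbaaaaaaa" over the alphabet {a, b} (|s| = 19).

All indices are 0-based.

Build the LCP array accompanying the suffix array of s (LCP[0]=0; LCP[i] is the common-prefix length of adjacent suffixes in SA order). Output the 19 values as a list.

rank→(start, suffix):
  0 → (18, 'a')
  1 → (17, 'aa')
  2 → (16, 'aaa')
  3 → (15, 'aaaa')
  4 → (14, 'aaaaa')
  5 → (13, 'aaaaaa')
  6 → (12, 'aaaaaaa')
  7 → (2, 'aabbbababbaaaaaaa')
  8 → (7, 'ababbaaaaaaa')
  9 → (9, 'abbaaaaaaa')
  10 → (3, 'abbbababbaaaaaaa')
  11 → (11, 'baaaaaaa')
  12 → (1, 'baabbbababbaaaaaaa')
  13 → (6, 'bababbaaaaaaa')
  14 → (8, 'babbaaaaaaa')
  15 → (10, 'bbaaaaaaa')
  16 → (0, 'bbaabbbababbaaaaaaa')
  17 → (5, 'bbababbaaaaaaa')
  18 → (4, 'bbbababbaaaaaaa')

SA = [18, 17, 16, 15, 14, 13, 12, 2, 7, 9, 3, 11, 1, 6, 8, 10, 0, 5, 4]
rank  pair      lcp
   1  s[18:],s[17:]  1  'a'
   2  s[17:],s[16:]  2  'aa'
   3  s[16:],s[15:]  3  'aaa'
   4  s[15:],s[14:]  4  'aaaa'
   5  s[14:],s[13:]  5  'aaaaa'
   6  s[13:],s[12:]  6  'aaaaaa'
   7  s[12:],s[2:]  2  'aa'
   8  s[2:],s[7:]  1  'a'
   9  s[7:],s[9:]  2  'ab'
  10  s[9:],s[3:]  3  'abb'
  11  s[3:],s[11:]  0  ''
  12  s[11:],s[1:]  3  'baa'
  13  s[1:],s[6:]  2  'ba'
  14  s[6:],s[8:]  3  'bab'
  15  s[8:],s[10:]  1  'b'
  16  s[10:],s[0:]  4  'bbaa'
  17  s[0:],s[5:]  3  'bba'
  18  s[5:],s[4:]  2  'bb'

[0, 1, 2, 3, 4, 5, 6, 2, 1, 2, 3, 0, 3, 2, 3, 1, 4, 3, 2]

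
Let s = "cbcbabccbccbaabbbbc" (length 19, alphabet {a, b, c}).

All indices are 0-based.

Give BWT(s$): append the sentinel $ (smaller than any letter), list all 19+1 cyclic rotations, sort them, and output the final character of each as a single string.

rank  rotation              last
    0  $cbcbabccbccbaabbbbc  c
    1  aabbbbc$cbcbabccbccb  b
    2  abbbbc$cbcbabccbccba  a
    3  abccbccbaabbbbc$cbcb  b
    4  baabbbbc$cbcbabccbcc  c
    5  babccbccbaabbbbc$cbc  c
    6  bbbbc$cbcbabccbccbaa  a
    7  bbbc$cbcbabccbccbaab  b
    8  bbc$cbcbabccbccbaabb  b
    9  bc$cbcbabccbccbaabbb  b
   10  bcbabccbccbaabbbbc$c  c
   11  bccbaabbbbc$cbcbabcc  c
   12  bccbccbaabbbbc$cbcba  a
   13  c$cbcbabccbccbaabbbb  b
   14  cbaabbbbc$cbcbabccbc  c
   15  cbabccbccbaabbbbc$cb  b
   16  cbcbabccbccbaabbbbc$  $
   17  cbccbaabbbbc$cbcbabc  c
   18  ccbaabbbbc$cbcbabccb  b
   19  ccbccbaabbbbc$cbcbab  b

cbabccabbbccabcb$cbb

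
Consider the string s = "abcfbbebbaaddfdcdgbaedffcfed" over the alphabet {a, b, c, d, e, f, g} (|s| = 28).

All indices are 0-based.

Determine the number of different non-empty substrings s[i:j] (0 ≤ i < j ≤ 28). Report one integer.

380

sorted suffixes:
  #0 SA[0]=9  'aaddfdcdgbaedffcfed'
  #1 SA[1]=0  'abcfbbebbaaddfdcdgbaedffcfed'
  #2 SA[2]=10  'addfdcdgbaedffcfed'
  #3 SA[3]=19  'aedffcfed'
  #4 SA[4]=8  'baaddfdcdgbaedffcfed'
  #5 SA[5]=18  'baedffcfed'
  #6 SA[6]=7  'bbaaddfdcdgbaedffcfed'
  #7 SA[7]=4  'bbebbaaddfdcdgbaedffcfed'
  #8 SA[8]=1  'bcfbbebbaaddfdcdgbaedffcfed'
  #9 SA[9]=5  'bebbaaddfdcdgbaedffcfed'
  #10 SA[10]=15  'cdgbaedffcfed'
  #11 SA[11]=2  'cfbbebbaaddfdcdgbaedffcfed'
  #12 SA[12]=24  'cfed'
  #13 SA[13]=27  'd'
  #14 SA[14]=14  'dcdgbaedffcfed'
  #15 SA[15]=11  'ddfdcdgbaedffcfed'
  #16 SA[16]=12  'dfdcdgbaedffcfed'
  #17 SA[17]=21  'dffcfed'
  #18 SA[18]=16  'dgbaedffcfed'
  #19 SA[19]=6  'ebbaaddfdcdgbaedffcfed'
  #20 SA[20]=26  'ed'
  #21 SA[21]=20  'edffcfed'
  #22 SA[22]=3  'fbbebbaaddfdcdgbaedffcfed'
  #23 SA[23]=23  'fcfed'
  #24 SA[24]=13  'fdcdgbaedffcfed'
  #25 SA[25]=25  'fed'
  #26 SA[26]=22  'ffcfed'
  #27 SA[27]=17  'gbaedffcfed'

SA = [9, 0, 10, 19, 8, 18, 7, 4, 1, 5, 15, 2, 24, 27, 14, 11, 12, 21, 16, 6, 26, 20, 3, 23, 13, 25, 22, 17]
rank  pair      lcp
   1  s[9:],s[0:]  1  'a'
   2  s[0:],s[10:]  1  'a'
   3  s[10:],s[19:]  1  'a'
   4  s[19:],s[8:]  0  ''
   5  s[8:],s[18:]  2  'ba'
   6  s[18:],s[7:]  1  'b'
   7  s[7:],s[4:]  2  'bb'
   8  s[4:],s[1:]  1  'b'
   9  s[1:],s[5:]  1  'b'
  10  s[5:],s[15:]  0  ''
  11  s[15:],s[2:]  1  'c'
  12  s[2:],s[24:]  2  'cf'
  13  s[24:],s[27:]  0  ''
  14  s[27:],s[14:]  1  'd'
  15  s[14:],s[11:]  1  'd'
  16  s[11:],s[12:]  1  'd'
  17  s[12:],s[21:]  2  'df'
  18  s[21:],s[16:]  1  'd'
  19  s[16:],s[6:]  0  ''
  20  s[6:],s[26:]  1  'e'
  21  s[26:],s[20:]  2  'ed'
  22  s[20:],s[3:]  0  ''
  23  s[3:],s[23:]  1  'f'
  24  s[23:],s[13:]  1  'f'
  25  s[13:],s[25:]  1  'f'
  26  s[25:],s[22:]  1  'f'
  27  s[22:],s[17:]  0  ''

n(n+1)/2 = 28·29/2 = 406
Σ LCP = 0 + 1 + 1 + 1 + 0 + 2 + 1 + 2 + 1 + 1 + 0 + 1 + 2 + 0 + 1 + 1 + 1 + 2 + 1 + 0 + 1 + 2 + 0 + 1 + 1 + 1 + 1 + 0 = 26
distinct = 406 − 26 = 380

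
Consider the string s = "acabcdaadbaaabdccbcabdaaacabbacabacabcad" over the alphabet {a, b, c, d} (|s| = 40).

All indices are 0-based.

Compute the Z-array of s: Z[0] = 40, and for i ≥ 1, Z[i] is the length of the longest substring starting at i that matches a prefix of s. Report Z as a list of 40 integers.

[40, 0, 1, 0, 0, 0, 1, 1, 0, 0, 1, 1, 1, 0, 0, 0, 0, 0, 0, 1, 0, 0, 1, 1, 4, 0, 1, 0, 0, 4, 0, 1, 0, 5, 0, 1, 0, 0, 1, 0]

Z[0]=40
i=1: fresh scan; Z[1]=0
i=2: fresh scan; Z[2]=1 grow→box=[2,3)
i=3: fresh scan; Z[3]=0
i=4: fresh scan; Z[4]=0
i=5: fresh scan; Z[5]=0
i=6: fresh scan; Z[6]=1 grow→box=[6,7)
i=7: fresh scan; Z[7]=1 grow→box=[7,8)
i=8: fresh scan; Z[8]=0
i=9: fresh scan; Z[9]=0
i=10: fresh scan; Z[10]=1 grow→box=[10,11)
i=11: fresh scan; Z[11]=1 grow→box=[11,12)
i=12: fresh scan; Z[12]=1 grow→box=[12,13)
i=13: fresh scan; Z[13]=0
i=14: fresh scan; Z[14]=0
i=15: fresh scan; Z[15]=0
i=16: fresh scan; Z[16]=0
i=17: fresh scan; Z[17]=0
i=18: fresh scan; Z[18]=0
i=19: fresh scan; Z[19]=1 grow→box=[19,20)
i=20: fresh scan; Z[20]=0
i=21: fresh scan; Z[21]=0
i=22: fresh scan; Z[22]=1 grow→box=[22,23)
i=23: fresh scan; Z[23]=1 grow→box=[23,24)
i=24: fresh scan; Z[24]=4 grow→box=[24,28)
i=25: min(r-i=3, Z[1]=0)=0; Z[25]=0
i=26: min(r-i=2, Z[2]=1)=1; Z[26]=1
i=27: min(r-i=1, Z[3]=0)=0; Z[27]=0
i=28: fresh scan; Z[28]=0
i=29: fresh scan; Z[29]=4 grow→box=[29,33)
i=30: min(r-i=3, Z[1]=0)=0; Z[30]=0
i=31: min(r-i=2, Z[2]=1)=1; Z[31]=1
i=32: min(r-i=1, Z[3]=0)=0; Z[32]=0
i=33: fresh scan; Z[33]=5 grow→box=[33,38)
i=34: min(r-i=4, Z[1]=0)=0; Z[34]=0
i=35: min(r-i=3, Z[2]=1)=1; Z[35]=1
i=36: min(r-i=2, Z[3]=0)=0; Z[36]=0
i=37: min(r-i=1, Z[4]=0)=0; Z[37]=0
i=38: fresh scan; Z[38]=1 grow→box=[38,39)
i=39: fresh scan; Z[39]=0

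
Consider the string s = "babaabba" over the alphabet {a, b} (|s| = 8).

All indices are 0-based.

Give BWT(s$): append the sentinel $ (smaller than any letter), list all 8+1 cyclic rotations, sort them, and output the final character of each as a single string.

abbbaba$a

rank  rotation   last
    0  $babaabba  a
    1  a$babaabb  b
    2  aabba$bab  b
    3  abaabba$b  b
    4  abba$baba  a
    5  ba$babaab  b
    6  baabba$ba  a
    7  babaabba$  $
    8  bba$babaa  a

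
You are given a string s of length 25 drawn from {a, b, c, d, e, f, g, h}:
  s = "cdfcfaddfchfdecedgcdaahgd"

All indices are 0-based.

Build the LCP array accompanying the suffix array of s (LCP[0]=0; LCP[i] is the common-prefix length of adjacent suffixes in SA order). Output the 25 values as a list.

[0, 1, 1, 0, 2, 1, 1, 1, 0, 1, 1, 1, 1, 3, 1, 0, 1, 0, 1, 2, 1, 0, 1, 0, 1]

rank | idx | suffix
   0 |  20 | aahgd
   1 |   5 | addfchfdecedgcdaahgd
   2 |  21 | ahgd
   3 |  18 | cdaahgd
   4 |   0 | cdfcfaddfchfdecedgcdaahgd
   5 |  14 | cedgcdaahgd
   6 |   3 | cfaddfchfdecedgcdaahgd
   7 |   9 | chfdecedgcdaahgd
   8 |  24 | d
   9 |  19 | daahgd
  10 |   6 | ddfchfdecedgcdaahgd
  11 |  12 | decedgcdaahgd
  12 |   1 | dfcfaddfchfdecedgcdaahgd
  13 |   7 | dfchfdecedgcdaahgd
  14 |  16 | dgcdaahgd
  15 |  13 | ecedgcdaahgd
  16 |  15 | edgcdaahgd
  17 |   4 | faddfchfdecedgcdaahgd
  18 |   2 | fcfaddfchfdecedgcdaahgd
  19 |   8 | fchfdecedgcdaahgd
  20 |  11 | fdecedgcdaahgd
  21 |  17 | gcdaahgd
  22 |  23 | gd
  23 |  10 | hfdecedgcdaahgd
  24 |  22 | hgd

SA = [20, 5, 21, 18, 0, 14, 3, 9, 24, 19, 6, 12, 1, 7, 16, 13, 15, 4, 2, 8, 11, 17, 23, 10, 22]
rank  pair      lcp
   1  s[20:],s[5:]  1  'a'
   2  s[5:],s[21:]  1  'a'
   3  s[21:],s[18:]  0  ''
   4  s[18:],s[0:]  2  'cd'
   5  s[0:],s[14:]  1  'c'
   6  s[14:],s[3:]  1  'c'
   7  s[3:],s[9:]  1  'c'
   8  s[9:],s[24:]  0  ''
   9  s[24:],s[19:]  1  'd'
  10  s[19:],s[6:]  1  'd'
  11  s[6:],s[12:]  1  'd'
  12  s[12:],s[1:]  1  'd'
  13  s[1:],s[7:]  3  'dfc'
  14  s[7:],s[16:]  1  'd'
  15  s[16:],s[13:]  0  ''
  16  s[13:],s[15:]  1  'e'
  17  s[15:],s[4:]  0  ''
  18  s[4:],s[2:]  1  'f'
  19  s[2:],s[8:]  2  'fc'
  20  s[8:],s[11:]  1  'f'
  21  s[11:],s[17:]  0  ''
  22  s[17:],s[23:]  1  'g'
  23  s[23:],s[10:]  0  ''
  24  s[10:],s[22:]  1  'h'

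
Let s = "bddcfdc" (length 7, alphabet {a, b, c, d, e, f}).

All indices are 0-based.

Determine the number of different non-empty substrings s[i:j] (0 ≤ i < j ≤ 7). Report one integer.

rank | idx | suffix
   0 |   0 | bddcfdc
   1 |   6 | c
   2 |   3 | cfdc
   3 |   5 | dc
   4 |   2 | dcfdc
   5 |   1 | ddcfdc
   6 |   4 | fdc

SA = [0, 6, 3, 5, 2, 1, 4]
[i] adj suffixes → lcp
  [1] 0/6 → 0 ('')
  [2] 6/3 → 1 ('c')
  [3] 3/5 → 0 ('')
  [4] 5/2 → 2 ('dc')
  [5] 2/1 → 1 ('d')
  [6] 1/4 → 0 ('')

n(n+1)/2 = 7·8/2 = 28
Σ LCP = 0 + 0 + 1 + 0 + 2 + 1 + 0 = 4
distinct = 28 − 4 = 24

24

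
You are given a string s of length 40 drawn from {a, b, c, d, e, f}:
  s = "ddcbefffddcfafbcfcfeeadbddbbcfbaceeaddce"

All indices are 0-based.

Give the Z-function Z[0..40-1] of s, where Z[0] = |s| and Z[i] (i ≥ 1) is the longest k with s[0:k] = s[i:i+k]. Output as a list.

Z[0]=40
i=1: fresh scan; Z[1]=1 scan→box=[1,2)
i=2: fresh scan; Z[2]=0
i=3: fresh scan; Z[3]=0
i=4: fresh scan; Z[4]=0
i=5: fresh scan; Z[5]=0
i=6: fresh scan; Z[6]=0
i=7: fresh scan; Z[7]=0
i=8: fresh scan; Z[8]=3 scan→box=[8,11)
i=9: min(r-i=2, Z[1]=1)=1; Z[9]=1
i=10: min(r-i=1, Z[2]=0)=0; Z[10]=0
i=11: fresh scan; Z[11]=0
i=12: fresh scan; Z[12]=0
i=13: fresh scan; Z[13]=0
i=14: fresh scan; Z[14]=0
i=15: fresh scan; Z[15]=0
i=16: fresh scan; Z[16]=0
i=17: fresh scan; Z[17]=0
i=18: fresh scan; Z[18]=0
i=19: fresh scan; Z[19]=0
i=20: fresh scan; Z[20]=0
i=21: fresh scan; Z[21]=0
i=22: fresh scan; Z[22]=1 scan→box=[22,23)
i=23: fresh scan; Z[23]=0
i=24: fresh scan; Z[24]=2 scan→box=[24,26)
i=25: min(r-i=1, Z[1]=1)=1; Z[25]=1
i=26: fresh scan; Z[26]=0
i=27: fresh scan; Z[27]=0
i=28: fresh scan; Z[28]=0
i=29: fresh scan; Z[29]=0
i=30: fresh scan; Z[30]=0
i=31: fresh scan; Z[31]=0
i=32: fresh scan; Z[32]=0
i=33: fresh scan; Z[33]=0
i=34: fresh scan; Z[34]=0
i=35: fresh scan; Z[35]=0
i=36: fresh scan; Z[36]=3 scan→box=[36,39)
i=37: min(r-i=2, Z[1]=1)=1; Z[37]=1
i=38: min(r-i=1, Z[2]=0)=0; Z[38]=0
i=39: fresh scan; Z[39]=0

[40, 1, 0, 0, 0, 0, 0, 0, 3, 1, 0, 0, 0, 0, 0, 0, 0, 0, 0, 0, 0, 0, 1, 0, 2, 1, 0, 0, 0, 0, 0, 0, 0, 0, 0, 0, 3, 1, 0, 0]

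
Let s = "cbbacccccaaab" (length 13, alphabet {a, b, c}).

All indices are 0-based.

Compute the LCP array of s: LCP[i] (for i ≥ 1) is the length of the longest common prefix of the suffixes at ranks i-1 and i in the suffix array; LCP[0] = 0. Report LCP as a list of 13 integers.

[0, 2, 1, 1, 0, 1, 1, 0, 1, 1, 2, 3, 4]

rank | idx | suffix
   0 |   9 | aaab
   1 |  10 | aab
   2 |  11 | ab
   3 |   3 | acccccaaab
   4 |  12 | b
   5 |   2 | bacccccaaab
   6 |   1 | bbacccccaaab
   7 |   8 | caaab
   8 |   0 | cbbacccccaaab
   9 |   7 | ccaaab
  10 |   6 | cccaaab
  11 |   5 | ccccaaab
  12 |   4 | cccccaaab

SA = [9, 10, 11, 3, 12, 2, 1, 8, 0, 7, 6, 5, 4]
[i] adj suffixes → lcp
  [1] 9/10 → 2 ('aa')
  [2] 10/11 → 1 ('a')
  [3] 11/3 → 1 ('a')
  [4] 3/12 → 0 ('')
  [5] 12/2 → 1 ('b')
  [6] 2/1 → 1 ('b')
  [7] 1/8 → 0 ('')
  [8] 8/0 → 1 ('c')
  [9] 0/7 → 1 ('c')
  [10] 7/6 → 2 ('cc')
  [11] 6/5 → 3 ('ccc')
  [12] 5/4 → 4 ('cccc')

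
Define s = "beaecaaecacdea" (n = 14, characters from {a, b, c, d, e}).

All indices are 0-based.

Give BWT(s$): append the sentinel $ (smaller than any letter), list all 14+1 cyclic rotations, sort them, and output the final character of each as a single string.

rank  rotation         last
    0  $beaecaaecacdea  a
    1  a$beaecaaecacde  e
    2  aaecacdea$beaec  c
    3  acdea$beaecaaec  c
    4  aecaaecacdea$be  e
    5  aecacdea$beaeca  a
    6  beaecaaecacdea$  $
    7  caaecacdea$beae  e
    8  cacdea$beaecaae  e
    9  cdea$beaecaaeca  a
   10  dea$beaecaaecac  c
   11  ea$beaecaaecacd  d
   12  eaecaaecacdea$b  b
   13  ecaaecacdea$bea  a
   14  ecacdea$beaecaa  a

aeccea$eeacdbaa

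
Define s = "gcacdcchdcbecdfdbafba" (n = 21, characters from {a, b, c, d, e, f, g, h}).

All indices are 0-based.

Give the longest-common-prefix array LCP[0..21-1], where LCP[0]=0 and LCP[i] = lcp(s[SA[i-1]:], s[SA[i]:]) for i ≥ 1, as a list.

[0, 1, 1, 0, 2, 1, 0, 1, 1, 1, 2, 1, 0, 1, 2, 1, 0, 0, 1, 0, 0]

rank→(start, suffix):
  0 → (20, 'a')
  1 → (2, 'acdcchdcbecdfdbafba')
  2 → (17, 'afba')
  3 → (19, 'ba')
  4 → (16, 'bafba')
  5 → (10, 'becdfdbafba')
  6 → (1, 'cacdcchdcbecdfdbafba')
  7 → (9, 'cbecdfdbafba')
  8 → (5, 'cchdcbecdfdbafba')
  9 → (3, 'cdcchdcbecdfdbafba')
  10 → (12, 'cdfdbafba')
  11 → (6, 'chdcbecdfdbafba')
  12 → (15, 'dbafba')
  13 → (8, 'dcbecdfdbafba')
  14 → (4, 'dcchdcbecdfdbafba')
  15 → (13, 'dfdbafba')
  16 → (11, 'ecdfdbafba')
  17 → (18, 'fba')
  18 → (14, 'fdbafba')
  19 → (0, 'gcacdcchdcbecdfdbafba')
  20 → (7, 'hdcbecdfdbafba')

SA = [20, 2, 17, 19, 16, 10, 1, 9, 5, 3, 12, 6, 15, 8, 4, 13, 11, 18, 14, 0, 7]
rank  pair      lcp
   1  s[20:],s[2:]  1  'a'
   2  s[2:],s[17:]  1  'a'
   3  s[17:],s[19:]  0  ''
   4  s[19:],s[16:]  2  'ba'
   5  s[16:],s[10:]  1  'b'
   6  s[10:],s[1:]  0  ''
   7  s[1:],s[9:]  1  'c'
   8  s[9:],s[5:]  1  'c'
   9  s[5:],s[3:]  1  'c'
  10  s[3:],s[12:]  2  'cd'
  11  s[12:],s[6:]  1  'c'
  12  s[6:],s[15:]  0  ''
  13  s[15:],s[8:]  1  'd'
  14  s[8:],s[4:]  2  'dc'
  15  s[4:],s[13:]  1  'd'
  16  s[13:],s[11:]  0  ''
  17  s[11:],s[18:]  0  ''
  18  s[18:],s[14:]  1  'f'
  19  s[14:],s[0:]  0  ''
  20  s[0:],s[7:]  0  ''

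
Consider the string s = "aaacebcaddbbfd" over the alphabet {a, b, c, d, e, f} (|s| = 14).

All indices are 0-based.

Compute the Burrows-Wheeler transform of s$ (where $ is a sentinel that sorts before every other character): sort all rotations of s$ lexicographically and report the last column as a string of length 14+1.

rank  rotation         last
    0  $aaacebcaddbbfd  d
    1  aaacebcaddbbfd$  $
    2  aacebcaddbbfd$a  a
    3  acebcaddbbfd$aa  a
    4  addbbfd$aaacebc  c
    5  bbfd$aaacebcadd  d
    6  bcaddbbfd$aaace  e
    7  bfd$aaacebcaddb  b
    8  caddbbfd$aaaceb  b
    9  cebcaddbbfd$aaa  a
   10  d$aaacebcaddbbf  f
   11  dbbfd$aaacebcad  d
   12  ddbbfd$aaacebca  a
   13  ebcaddbbfd$aaac  c
   14  fd$aaacebcaddbb  b

d$aacdebbafdacb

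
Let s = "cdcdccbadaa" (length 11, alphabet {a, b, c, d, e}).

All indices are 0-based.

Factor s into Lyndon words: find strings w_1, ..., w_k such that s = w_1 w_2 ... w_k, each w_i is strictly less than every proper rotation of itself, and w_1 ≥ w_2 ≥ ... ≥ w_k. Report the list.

["cd", "cd", "c", "c", "b", "ad", "a", "a"]

emit factor 1: 'cd' (i=0, period=2)
emit factor 2: 'cd' (i=2, period=2)
emit factor 3: 'c' (i=4, period=1)
emit factor 4: 'c' (i=5, period=1)
emit factor 5: 'b' (i=6, period=1)
emit factor 6: 'ad' (i=7, period=2)
emit factor 7: 'a' (i=9, period=1)
emit factor 8: 'a' (i=10, period=1)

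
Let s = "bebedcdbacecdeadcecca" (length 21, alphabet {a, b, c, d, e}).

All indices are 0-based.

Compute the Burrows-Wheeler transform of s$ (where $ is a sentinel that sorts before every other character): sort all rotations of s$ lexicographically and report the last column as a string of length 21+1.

acbed$ecededaceacdbccb

rank  rotation                last
    0  $bebedcdbacecdeadcecca  a
    1  a$bebedcdbacecdeadcecc  c
    2  acecdeadcecca$bebedcdb  b
    3  adcecca$bebedcdbacecde  e
    4  bacecdeadcecca$bebedcd  d
    5  bebedcdbacecdeadcecca$  $
    6  bedcdbacecdeadcecca$be  e
    7  ca$bebedcdbacecdeadcec  c
    8  cca$bebedcdbacecdeadce  e
    9  cdbacecdeadcecca$bebed  d
   10  cdeadcecca$bebedcdbace  e
   11  cecca$bebedcdbacecdead  d
   12  cecdeadcecca$bebedcdba  a
   13  dbacecdeadcecca$bebedc  c
   14  dcdbacecdeadcecca$bebe  e
   15  dcecca$bebedcdbacecdea  a
   16  deadcecca$bebedcdbacec  c
   17  eadcecca$bebedcdbacecd  d
   18  ebedcdbacecdeadcecca$b  b
   19  ecca$bebedcdbacecdeadc  c
   20  ecdeadcecca$bebedcdbac  c
   21  edcdbacecdeadcecca$beb  b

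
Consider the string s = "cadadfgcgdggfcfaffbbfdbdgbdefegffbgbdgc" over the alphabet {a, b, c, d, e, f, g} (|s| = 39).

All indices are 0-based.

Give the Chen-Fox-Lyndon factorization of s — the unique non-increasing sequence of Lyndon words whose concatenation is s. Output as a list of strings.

["c", "adadfgcgdggfcfaffbbfdbdgbdefegffbgbdgc"]

emit factor 1: 'c' (i=0, period=1)
emit factor 2: 'adadfgcgdggfcfaffbbfdbdgbdefegffbgbdgc' (i=1, period=38)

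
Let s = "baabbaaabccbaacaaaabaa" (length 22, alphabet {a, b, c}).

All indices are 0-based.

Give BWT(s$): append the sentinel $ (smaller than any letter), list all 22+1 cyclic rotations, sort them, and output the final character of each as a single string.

rank  rotation                 last
    0  $baabbaaabccbaacaaaabaa  a
    1  a$baabbaaabccbaacaaaaba  a
    2  aa$baabbaaabccbaacaaaab  b
    3  aaaabaa$baabbaaabccbaac  c
    4  aaabaa$baabbaaabccbaaca  a
    5  aaabccbaacaaaabaa$baabb  b
    6  aabaa$baabbaaabccbaacaa  a
    7  aabbaaabccbaacaaaabaa$b  b
    8  aabccbaacaaaabaa$baabba  a
    9  aacaaaabaa$baabbaaabccb  b
   10  abaa$baabbaaabccbaacaaa  a
   11  abbaaabccbaacaaaabaa$ba  a
   12  abccbaacaaaabaa$baabbaa  a
   13  acaaaabaa$baabbaaabccba  a
   14  baa$baabbaaabccbaacaaaa  a
   15  baaabccbaacaaaabaa$baab  b
   16  baabbaaabccbaacaaaabaa$  $
   17  baacaaaabaa$baabbaaabcc  c
   18  bbaaabccbaacaaaabaa$baa  a
   19  bccbaacaaaabaa$baabbaaa  a
   20  caaaabaa$baabbaaabccbaa  a
   21  cbaacaaaabaa$baabbaaabc  c
   22  ccbaacaaaabaa$baabbaaab  b

aabcabababaaaaab$caaacb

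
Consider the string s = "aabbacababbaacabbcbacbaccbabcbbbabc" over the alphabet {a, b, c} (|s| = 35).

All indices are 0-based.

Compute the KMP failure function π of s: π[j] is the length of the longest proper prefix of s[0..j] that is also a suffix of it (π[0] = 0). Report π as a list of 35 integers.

[0, 1, 0, 0, 1, 0, 1, 0, 1, 0, 0, 1, 2, 0, 1, 0, 0, 0, 0, 1, 0, 0, 1, 0, 0, 0, 1, 0, 0, 0, 0, 0, 1, 0, 0]

π[0] = 0
j=1 s[j]='a': π[1]=1 (border 'a')
j=2 s[j]='b': k: 1→0; π[2]=0 (border '')
j=3 s[j]='b': π[3]=0 (border '')
j=4 s[j]='a': π[4]=1 (border 'a')
j=5 s[j]='c': k: 1→0; π[5]=0 (border '')
j=6 s[j]='a': π[6]=1 (border 'a')
j=7 s[j]='b': k: 1→0; π[7]=0 (border '')
j=8 s[j]='a': π[8]=1 (border 'a')
j=9 s[j]='b': k: 1→0; π[9]=0 (border '')
j=10 s[j]='b': π[10]=0 (border '')
j=11 s[j]='a': π[11]=1 (border 'a')
j=12 s[j]='a': π[12]=2 (border 'aa')
j=13 s[j]='c': k: 2→1→0; π[13]=0 (border '')
j=14 s[j]='a': π[14]=1 (border 'a')
j=15 s[j]='b': k: 1→0; π[15]=0 (border '')
j=16 s[j]='b': π[16]=0 (border '')
j=17 s[j]='c': π[17]=0 (border '')
j=18 s[j]='b': π[18]=0 (border '')
j=19 s[j]='a': π[19]=1 (border 'a')
j=20 s[j]='c': k: 1→0; π[20]=0 (border '')
j=21 s[j]='b': π[21]=0 (border '')
j=22 s[j]='a': π[22]=1 (border 'a')
j=23 s[j]='c': k: 1→0; π[23]=0 (border '')
j=24 s[j]='c': π[24]=0 (border '')
j=25 s[j]='b': π[25]=0 (border '')
j=26 s[j]='a': π[26]=1 (border 'a')
j=27 s[j]='b': k: 1→0; π[27]=0 (border '')
j=28 s[j]='c': π[28]=0 (border '')
j=29 s[j]='b': π[29]=0 (border '')
j=30 s[j]='b': π[30]=0 (border '')
j=31 s[j]='b': π[31]=0 (border '')
j=32 s[j]='a': π[32]=1 (border 'a')
j=33 s[j]='b': k: 1→0; π[33]=0 (border '')
j=34 s[j]='c': π[34]=0 (border '')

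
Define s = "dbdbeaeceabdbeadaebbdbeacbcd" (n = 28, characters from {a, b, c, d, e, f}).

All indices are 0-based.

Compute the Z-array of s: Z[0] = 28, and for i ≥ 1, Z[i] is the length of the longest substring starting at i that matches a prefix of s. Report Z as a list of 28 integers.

[28, 0, 2, 0, 0, 0, 0, 0, 0, 0, 0, 2, 0, 0, 0, 1, 0, 0, 0, 0, 2, 0, 0, 0, 0, 0, 0, 1]

Z[0]=28
i=1: outside box; Z[1]=0
i=2: outside box; Z[2]=2 extend→box=[2,4)
i=3: min(r-i=1, Z[1]=0)=0; Z[3]=0
i=4: outside box; Z[4]=0
i=5: outside box; Z[5]=0
i=6: outside box; Z[6]=0
i=7: outside box; Z[7]=0
i=8: outside box; Z[8]=0
i=9: outside box; Z[9]=0
i=10: outside box; Z[10]=0
i=11: outside box; Z[11]=2 extend→box=[11,13)
i=12: min(r-i=1, Z[1]=0)=0; Z[12]=0
i=13: outside box; Z[13]=0
i=14: outside box; Z[14]=0
i=15: outside box; Z[15]=1 extend→box=[15,16)
i=16: outside box; Z[16]=0
i=17: outside box; Z[17]=0
i=18: outside box; Z[18]=0
i=19: outside box; Z[19]=0
i=20: outside box; Z[20]=2 extend→box=[20,22)
i=21: min(r-i=1, Z[1]=0)=0; Z[21]=0
i=22: outside box; Z[22]=0
i=23: outside box; Z[23]=0
i=24: outside box; Z[24]=0
i=25: outside box; Z[25]=0
i=26: outside box; Z[26]=0
i=27: outside box; Z[27]=1 extend→box=[27,28)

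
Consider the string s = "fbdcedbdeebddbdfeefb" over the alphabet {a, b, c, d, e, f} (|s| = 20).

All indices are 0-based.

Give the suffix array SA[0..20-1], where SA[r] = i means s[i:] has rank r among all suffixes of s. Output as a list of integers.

[19, 1, 10, 6, 13, 3, 5, 12, 2, 11, 7, 14, 9, 4, 8, 16, 17, 18, 0, 15]

sorted suffixes:
  #0 SA[0]=19  'b'
  #1 SA[1]=1  'bdcedbdeebddbdfeefb'
  #2 SA[2]=10  'bddbdfeefb'
  #3 SA[3]=6  'bdeebddbdfeefb'
  #4 SA[4]=13  'bdfeefb'
  #5 SA[5]=3  'cedbdeebddbdfeefb'
  #6 SA[6]=5  'dbdeebddbdfeefb'
  #7 SA[7]=12  'dbdfeefb'
  #8 SA[8]=2  'dcedbdeebddbdfeefb'
  #9 SA[9]=11  'ddbdfeefb'
  #10 SA[10]=7  'deebddbdfeefb'
  #11 SA[11]=14  'dfeefb'
  #12 SA[12]=9  'ebddbdfeefb'
  #13 SA[13]=4  'edbdeebddbdfeefb'
  #14 SA[14]=8  'eebddbdfeefb'
  #15 SA[15]=16  'eefb'
  #16 SA[16]=17  'efb'
  #17 SA[17]=18  'fb'
  #18 SA[18]=0  'fbdcedbdeebddbdfeefb'
  #19 SA[19]=15  'feefb'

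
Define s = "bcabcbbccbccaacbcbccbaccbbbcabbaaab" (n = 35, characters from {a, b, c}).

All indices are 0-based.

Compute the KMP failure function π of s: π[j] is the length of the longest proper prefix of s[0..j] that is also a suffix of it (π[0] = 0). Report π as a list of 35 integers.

π[0] = 0
j=1 s[j]='c': π[1]=0 (border '')
j=2 s[j]='a': π[2]=0 (border '')
j=3 s[j]='b': π[3]=1 (border 'b')
j=4 s[j]='c': π[4]=2 (border 'bc')
j=5 s[j]='b': k: 2→0; π[5]=1 (border 'b')
j=6 s[j]='b': k: 1→0; π[6]=1 (border 'b')
j=7 s[j]='c': π[7]=2 (border 'bc')
j=8 s[j]='c': k: 2→0; π[8]=0 (border '')
j=9 s[j]='b': π[9]=1 (border 'b')
j=10 s[j]='c': π[10]=2 (border 'bc')
j=11 s[j]='c': k: 2→0; π[11]=0 (border '')
j=12 s[j]='a': π[12]=0 (border '')
j=13 s[j]='a': π[13]=0 (border '')
j=14 s[j]='c': π[14]=0 (border '')
j=15 s[j]='b': π[15]=1 (border 'b')
j=16 s[j]='c': π[16]=2 (border 'bc')
j=17 s[j]='b': k: 2→0; π[17]=1 (border 'b')
j=18 s[j]='c': π[18]=2 (border 'bc')
j=19 s[j]='c': k: 2→0; π[19]=0 (border '')
j=20 s[j]='b': π[20]=1 (border 'b')
j=21 s[j]='a': k: 1→0; π[21]=0 (border '')
j=22 s[j]='c': π[22]=0 (border '')
j=23 s[j]='c': π[23]=0 (border '')
j=24 s[j]='b': π[24]=1 (border 'b')
j=25 s[j]='b': k: 1→0; π[25]=1 (border 'b')
j=26 s[j]='b': k: 1→0; π[26]=1 (border 'b')
j=27 s[j]='c': π[27]=2 (border 'bc')
j=28 s[j]='a': π[28]=3 (border 'bca')
j=29 s[j]='b': π[29]=4 (border 'bcab')
j=30 s[j]='b': k: 4→1→0; π[30]=1 (border 'b')
j=31 s[j]='a': k: 1→0; π[31]=0 (border '')
j=32 s[j]='a': π[32]=0 (border '')
j=33 s[j]='a': π[33]=0 (border '')
j=34 s[j]='b': π[34]=1 (border 'b')

[0, 0, 0, 1, 2, 1, 1, 2, 0, 1, 2, 0, 0, 0, 0, 1, 2, 1, 2, 0, 1, 0, 0, 0, 1, 1, 1, 2, 3, 4, 1, 0, 0, 0, 1]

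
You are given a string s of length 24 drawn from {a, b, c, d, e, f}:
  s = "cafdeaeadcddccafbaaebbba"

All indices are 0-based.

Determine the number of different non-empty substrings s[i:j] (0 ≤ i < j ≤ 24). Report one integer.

274

rank | idx | suffix
   0 |  23 | a
   1 |  17 | aaebbba
   2 |   7 | adcddccafbaaebbba
   3 |   5 | aeadcddccafbaaebbba
   4 |  18 | aebbba
   5 |  14 | afbaaebbba
   6 |   1 | afdeaeadcddccafbaaebbba
   7 |  22 | ba
   8 |  16 | baaebbba
   9 |  21 | bba
  10 |  20 | bbba
  11 |  13 | cafbaaebbba
  12 |   0 | cafdeaeadcddccafbaaebbba
  13 |  12 | ccafbaaebbba
  14 |   9 | cddccafbaaebbba
  15 |  11 | dccafbaaebbba
  16 |   8 | dcddccafbaaebbba
  17 |  10 | ddccafbaaebbba
  18 |   3 | deaeadcddccafbaaebbba
  19 |   6 | eadcddccafbaaebbba
  20 |   4 | eaeadcddccafbaaebbba
  21 |  19 | ebbba
  22 |  15 | fbaaebbba
  23 |   2 | fdeaeadcddccafbaaebbba

SA = [23, 17, 7, 5, 18, 14, 1, 22, 16, 21, 20, 13, 0, 12, 9, 11, 8, 10, 3, 6, 4, 19, 15, 2]
[i] adj suffixes → lcp
  [1] 23/17 → 1 ('a')
  [2] 17/7 → 1 ('a')
  [3] 7/5 → 1 ('a')
  [4] 5/18 → 2 ('ae')
  [5] 18/14 → 1 ('a')
  [6] 14/1 → 2 ('af')
  [7] 1/22 → 0 ('')
  [8] 22/16 → 2 ('ba')
  [9] 16/21 → 1 ('b')
  [10] 21/20 → 2 ('bb')
  [11] 20/13 → 0 ('')
  [12] 13/0 → 3 ('caf')
  [13] 0/12 → 1 ('c')
  [14] 12/9 → 1 ('c')
  [15] 9/11 → 0 ('')
  [16] 11/8 → 2 ('dc')
  [17] 8/10 → 1 ('d')
  [18] 10/3 → 1 ('d')
  [19] 3/6 → 0 ('')
  [20] 6/4 → 2 ('ea')
  [21] 4/19 → 1 ('e')
  [22] 19/15 → 0 ('')
  [23] 15/2 → 1 ('f')

n(n+1)/2 = 24·25/2 = 300
Σ LCP = 0 + 1 + 1 + 1 + 2 + 1 + 2 + 0 + 2 + 1 + 2 + 0 + 3 + 1 + 1 + 0 + 2 + 1 + 1 + 0 + 2 + 1 + 0 + 1 = 26
distinct = 300 − 26 = 274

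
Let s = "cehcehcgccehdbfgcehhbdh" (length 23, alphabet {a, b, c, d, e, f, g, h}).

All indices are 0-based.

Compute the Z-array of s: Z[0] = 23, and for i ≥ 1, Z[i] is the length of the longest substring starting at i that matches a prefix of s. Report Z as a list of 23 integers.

Z[0]=23
i=1: outside box; Z[1]=0
i=2: outside box; Z[2]=0
i=3: outside box; Z[3]=4 extend→box=[3,7)
i=4: min(r-i=3, Z[1]=0)=0; Z[4]=0
i=5: min(r-i=2, Z[2]=0)=0; Z[5]=0
i=6: min(r-i=1, Z[3]=4)=1; Z[6]=1
i=7: outside box; Z[7]=0
i=8: outside box; Z[8]=1 extend→box=[8,9)
i=9: outside box; Z[9]=3 extend→box=[9,12)
i=10: min(r-i=2, Z[1]=0)=0; Z[10]=0
i=11: min(r-i=1, Z[2]=0)=0; Z[11]=0
i=12: outside box; Z[12]=0
i=13: outside box; Z[13]=0
i=14: outside box; Z[14]=0
i=15: outside box; Z[15]=0
i=16: outside box; Z[16]=3 extend→box=[16,19)
i=17: min(r-i=2, Z[1]=0)=0; Z[17]=0
i=18: min(r-i=1, Z[2]=0)=0; Z[18]=0
i=19: outside box; Z[19]=0
i=20: outside box; Z[20]=0
i=21: outside box; Z[21]=0
i=22: outside box; Z[22]=0

[23, 0, 0, 4, 0, 0, 1, 0, 1, 3, 0, 0, 0, 0, 0, 0, 3, 0, 0, 0, 0, 0, 0]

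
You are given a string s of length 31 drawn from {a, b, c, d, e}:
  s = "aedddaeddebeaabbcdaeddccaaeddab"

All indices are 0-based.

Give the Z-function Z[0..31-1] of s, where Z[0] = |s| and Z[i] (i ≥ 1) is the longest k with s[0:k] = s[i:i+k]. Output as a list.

Z[0]=31
i=1: fresh scan; Z[1]=0
i=2: fresh scan; Z[2]=0
i=3: fresh scan; Z[3]=0
i=4: fresh scan; Z[4]=0
i=5: fresh scan; Z[5]=4 grow→box=[5,9)
i=6: min(r-i=3, Z[1]=0)=0; Z[6]=0
i=7: min(r-i=2, Z[2]=0)=0; Z[7]=0
i=8: min(r-i=1, Z[3]=0)=0; Z[8]=0
i=9: fresh scan; Z[9]=0
i=10: fresh scan; Z[10]=0
i=11: fresh scan; Z[11]=0
i=12: fresh scan; Z[12]=1 grow→box=[12,13)
i=13: fresh scan; Z[13]=1 grow→box=[13,14)
i=14: fresh scan; Z[14]=0
i=15: fresh scan; Z[15]=0
i=16: fresh scan; Z[16]=0
i=17: fresh scan; Z[17]=0
i=18: fresh scan; Z[18]=4 grow→box=[18,22)
i=19: min(r-i=3, Z[1]=0)=0; Z[19]=0
i=20: min(r-i=2, Z[2]=0)=0; Z[20]=0
i=21: min(r-i=1, Z[3]=0)=0; Z[21]=0
i=22: fresh scan; Z[22]=0
i=23: fresh scan; Z[23]=0
i=24: fresh scan; Z[24]=1 grow→box=[24,25)
i=25: fresh scan; Z[25]=4 grow→box=[25,29)
i=26: min(r-i=3, Z[1]=0)=0; Z[26]=0
i=27: min(r-i=2, Z[2]=0)=0; Z[27]=0
i=28: min(r-i=1, Z[3]=0)=0; Z[28]=0
i=29: fresh scan; Z[29]=1 grow→box=[29,30)
i=30: fresh scan; Z[30]=0

[31, 0, 0, 0, 0, 4, 0, 0, 0, 0, 0, 0, 1, 1, 0, 0, 0, 0, 4, 0, 0, 0, 0, 0, 1, 4, 0, 0, 0, 1, 0]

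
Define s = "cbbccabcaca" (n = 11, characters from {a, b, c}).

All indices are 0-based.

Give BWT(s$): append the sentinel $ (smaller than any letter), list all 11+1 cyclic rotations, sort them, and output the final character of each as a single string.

accccabacb$b

rank  rotation      last
    0  $cbbccabcaca  a
    1  a$cbbccabcac  c
    2  abcaca$cbbcc  c
    3  aca$cbbccabc  c
    4  bbccabcaca$c  c
    5  bcaca$cbbcca  a
    6  bccabcaca$cb  b
    7  ca$cbbccabca  a
    8  cabcaca$cbbc  c
    9  caca$cbbccab  b
   10  cbbccabcaca$  $
   11  ccabcaca$cbb  b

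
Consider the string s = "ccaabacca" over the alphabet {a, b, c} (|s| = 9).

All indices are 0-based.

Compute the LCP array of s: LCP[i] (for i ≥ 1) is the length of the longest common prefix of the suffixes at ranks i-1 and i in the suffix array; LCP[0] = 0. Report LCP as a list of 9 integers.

sorted suffixes:
  #0 SA[0]=8  'a'
  #1 SA[1]=2  'aabacca'
  #2 SA[2]=3  'abacca'
  #3 SA[3]=5  'acca'
  #4 SA[4]=4  'bacca'
  #5 SA[5]=7  'ca'
  #6 SA[6]=1  'caabacca'
  #7 SA[7]=6  'cca'
  #8 SA[8]=0  'ccaabacca'

SA = [8, 2, 3, 5, 4, 7, 1, 6, 0]
[i] adj suffixes → lcp
  [1] 8/2 → 1 ('a')
  [2] 2/3 → 1 ('a')
  [3] 3/5 → 1 ('a')
  [4] 5/4 → 0 ('')
  [5] 4/7 → 0 ('')
  [6] 7/1 → 2 ('ca')
  [7] 1/6 → 1 ('c')
  [8] 6/0 → 3 ('cca')

[0, 1, 1, 1, 0, 0, 2, 1, 3]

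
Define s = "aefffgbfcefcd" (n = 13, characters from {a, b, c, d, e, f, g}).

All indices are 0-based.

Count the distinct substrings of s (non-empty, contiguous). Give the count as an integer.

82

rank→(start, suffix):
  0 → (0, 'aefffgbfcefcd')
  1 → (6, 'bfcefcd')
  2 → (11, 'cd')
  3 → (8, 'cefcd')
  4 → (12, 'd')
  5 → (9, 'efcd')
  6 → (1, 'efffgbfcefcd')
  7 → (10, 'fcd')
  8 → (7, 'fcefcd')
  9 → (2, 'fffgbfcefcd')
  10 → (3, 'ffgbfcefcd')
  11 → (4, 'fgbfcefcd')
  12 → (5, 'gbfcefcd')

SA = [0, 6, 11, 8, 12, 9, 1, 10, 7, 2, 3, 4, 5]
[i] adj suffixes → lcp
  [1] 0/6 → 0 ('')
  [2] 6/11 → 0 ('')
  [3] 11/8 → 1 ('c')
  [4] 8/12 → 0 ('')
  [5] 12/9 → 0 ('')
  [6] 9/1 → 2 ('ef')
  [7] 1/10 → 0 ('')
  [8] 10/7 → 2 ('fc')
  [9] 7/2 → 1 ('f')
  [10] 2/3 → 2 ('ff')
  [11] 3/4 → 1 ('f')
  [12] 4/5 → 0 ('')

n(n+1)/2 = 13·14/2 = 91
Σ LCP = 0 + 0 + 0 + 1 + 0 + 0 + 2 + 0 + 2 + 1 + 2 + 1 + 0 = 9
distinct = 91 − 9 = 82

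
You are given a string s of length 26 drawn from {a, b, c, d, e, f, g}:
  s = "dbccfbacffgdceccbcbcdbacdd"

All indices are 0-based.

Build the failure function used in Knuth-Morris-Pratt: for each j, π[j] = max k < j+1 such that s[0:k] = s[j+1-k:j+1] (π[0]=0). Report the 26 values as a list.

π[0] = 0
j=1 s[j]='b': π[1]=0 (border '')
j=2 s[j]='c': π[2]=0 (border '')
j=3 s[j]='c': π[3]=0 (border '')
j=4 s[j]='f': π[4]=0 (border '')
j=5 s[j]='b': π[5]=0 (border '')
j=6 s[j]='a': π[6]=0 (border '')
j=7 s[j]='c': π[7]=0 (border '')
j=8 s[j]='f': π[8]=0 (border '')
j=9 s[j]='f': π[9]=0 (border '')
j=10 s[j]='g': π[10]=0 (border '')
j=11 s[j]='d': π[11]=1 (border 'd')
j=12 s[j]='c': k: 1→0; π[12]=0 (border '')
j=13 s[j]='e': π[13]=0 (border '')
j=14 s[j]='c': π[14]=0 (border '')
j=15 s[j]='c': π[15]=0 (border '')
j=16 s[j]='b': π[16]=0 (border '')
j=17 s[j]='c': π[17]=0 (border '')
j=18 s[j]='b': π[18]=0 (border '')
j=19 s[j]='c': π[19]=0 (border '')
j=20 s[j]='d': π[20]=1 (border 'd')
j=21 s[j]='b': π[21]=2 (border 'db')
j=22 s[j]='a': k: 2→0; π[22]=0 (border '')
j=23 s[j]='c': π[23]=0 (border '')
j=24 s[j]='d': π[24]=1 (border 'd')
j=25 s[j]='d': k: 1→0; π[25]=1 (border 'd')

[0, 0, 0, 0, 0, 0, 0, 0, 0, 0, 0, 1, 0, 0, 0, 0, 0, 0, 0, 0, 1, 2, 0, 0, 1, 1]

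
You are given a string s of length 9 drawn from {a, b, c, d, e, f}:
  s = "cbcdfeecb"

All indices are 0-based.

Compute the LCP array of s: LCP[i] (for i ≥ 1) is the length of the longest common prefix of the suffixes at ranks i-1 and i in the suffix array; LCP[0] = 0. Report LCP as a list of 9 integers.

[0, 1, 0, 2, 1, 0, 0, 1, 0]

sorted suffixes:
  #0 SA[0]=8  'b'
  #1 SA[1]=1  'bcdfeecb'
  #2 SA[2]=7  'cb'
  #3 SA[3]=0  'cbcdfeecb'
  #4 SA[4]=2  'cdfeecb'
  #5 SA[5]=3  'dfeecb'
  #6 SA[6]=6  'ecb'
  #7 SA[7]=5  'eecb'
  #8 SA[8]=4  'feecb'

SA = [8, 1, 7, 0, 2, 3, 6, 5, 4]
[i] adj suffixes → lcp
  [1] 8/1 → 1 ('b')
  [2] 1/7 → 0 ('')
  [3] 7/0 → 2 ('cb')
  [4] 0/2 → 1 ('c')
  [5] 2/3 → 0 ('')
  [6] 3/6 → 0 ('')
  [7] 6/5 → 1 ('e')
  [8] 5/4 → 0 ('')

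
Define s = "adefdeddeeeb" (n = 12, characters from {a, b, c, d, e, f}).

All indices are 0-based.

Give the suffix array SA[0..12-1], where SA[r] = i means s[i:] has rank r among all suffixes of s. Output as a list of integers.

rank | idx | suffix
   0 |   0 | adefdeddeeeb
   1 |  11 | b
   2 |   6 | ddeeeb
   3 |   4 | deddeeeb
   4 |   7 | deeeb
   5 |   1 | defdeddeeeb
   6 |  10 | eb
   7 |   5 | eddeeeb
   8 |   9 | eeb
   9 |   8 | eeeb
  10 |   2 | efdeddeeeb
  11 |   3 | fdeddeeeb

[0, 11, 6, 4, 7, 1, 10, 5, 9, 8, 2, 3]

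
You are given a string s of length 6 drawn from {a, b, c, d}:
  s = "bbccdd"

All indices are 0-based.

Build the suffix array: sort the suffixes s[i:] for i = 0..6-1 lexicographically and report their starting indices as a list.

[0, 1, 2, 3, 5, 4]

rank→(start, suffix):
  0 → (0, 'bbccdd')
  1 → (1, 'bccdd')
  2 → (2, 'ccdd')
  3 → (3, 'cdd')
  4 → (5, 'd')
  5 → (4, 'dd')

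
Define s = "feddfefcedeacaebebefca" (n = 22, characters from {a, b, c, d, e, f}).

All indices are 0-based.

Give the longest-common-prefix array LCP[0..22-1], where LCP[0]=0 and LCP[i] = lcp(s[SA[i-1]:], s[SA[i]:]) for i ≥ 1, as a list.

rank | idx | suffix
   0 |  21 | a
   1 |  11 | acaebebefca
   2 |  13 | aebebefca
   3 |  15 | bebefca
   4 |  17 | befca
   5 |  20 | ca
   6 |  12 | caebebefca
   7 |   7 | cedeacaebebefca
   8 |   2 | ddfefcedeacaebebefca
   9 |   9 | deacaebebefca
  10 |   3 | dfefcedeacaebebefca
  11 |  10 | eacaebebefca
  12 |  14 | ebebefca
  13 |  16 | ebefca
  14 |   1 | eddfefcedeacaebebefca
  15 |   8 | edeacaebebefca
  16 |  18 | efca
  17 |   5 | efcedeacaebebefca
  18 |  19 | fca
  19 |   6 | fcedeacaebebefca
  20 |   0 | feddfefcedeacaebebefca
  21 |   4 | fefcedeacaebebefca

SA = [21, 11, 13, 15, 17, 20, 12, 7, 2, 9, 3, 10, 14, 16, 1, 8, 18, 5, 19, 6, 0, 4]
[i] adj suffixes → lcp
  [1] 21/11 → 1 ('a')
  [2] 11/13 → 1 ('a')
  [3] 13/15 → 0 ('')
  [4] 15/17 → 2 ('be')
  [5] 17/20 → 0 ('')
  [6] 20/12 → 2 ('ca')
  [7] 12/7 → 1 ('c')
  [8] 7/2 → 0 ('')
  [9] 2/9 → 1 ('d')
  [10] 9/3 → 1 ('d')
  [11] 3/10 → 0 ('')
  [12] 10/14 → 1 ('e')
  [13] 14/16 → 3 ('ebe')
  [14] 16/1 → 1 ('e')
  [15] 1/8 → 2 ('ed')
  [16] 8/18 → 1 ('e')
  [17] 18/5 → 3 ('efc')
  [18] 5/19 → 0 ('')
  [19] 19/6 → 2 ('fc')
  [20] 6/0 → 1 ('f')
  [21] 0/4 → 2 ('fe')

[0, 1, 1, 0, 2, 0, 2, 1, 0, 1, 1, 0, 1, 3, 1, 2, 1, 3, 0, 2, 1, 2]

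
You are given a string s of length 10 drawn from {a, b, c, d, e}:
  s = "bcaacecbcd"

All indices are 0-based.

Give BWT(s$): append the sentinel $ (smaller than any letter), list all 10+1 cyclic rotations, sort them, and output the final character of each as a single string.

rank  rotation     last
    0  $bcaacecbcd  d
    1  aacecbcd$bc  c
    2  acecbcd$bca  a
    3  bcaacecbcd$  $
    4  bcd$bcaacec  c
    5  caacecbcd$b  b
    6  cbcd$bcaace  e
    7  cd$bcaacecb  b
    8  cecbcd$bcaa  a
    9  d$bcaacecbc  c
   10  ecbcd$bcaac  c

dca$cbebacc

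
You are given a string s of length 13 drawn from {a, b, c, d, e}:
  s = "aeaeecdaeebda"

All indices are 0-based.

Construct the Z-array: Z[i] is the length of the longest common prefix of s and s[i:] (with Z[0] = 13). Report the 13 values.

[13, 0, 2, 0, 0, 0, 0, 2, 0, 0, 0, 0, 1]

Z[0]=13
i=1: i≥r, start 0; Z[1]=0
i=2: i≥r, start 0; Z[2]=2 extend→box=[2,4)
i=3: min(r-i=1, Z[1]=0)=0; Z[3]=0
i=4: i≥r, start 0; Z[4]=0
i=5: i≥r, start 0; Z[5]=0
i=6: i≥r, start 0; Z[6]=0
i=7: i≥r, start 0; Z[7]=2 extend→box=[7,9)
i=8: min(r-i=1, Z[1]=0)=0; Z[8]=0
i=9: i≥r, start 0; Z[9]=0
i=10: i≥r, start 0; Z[10]=0
i=11: i≥r, start 0; Z[11]=0
i=12: i≥r, start 0; Z[12]=1 extend→box=[12,13)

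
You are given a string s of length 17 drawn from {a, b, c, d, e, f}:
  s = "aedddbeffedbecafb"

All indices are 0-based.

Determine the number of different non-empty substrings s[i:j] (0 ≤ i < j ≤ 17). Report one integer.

137

sorted suffixes:
  #0 SA[0]=0  'aedddbeffedbecafb'
  #1 SA[1]=14  'afb'
  #2 SA[2]=16  'b'
  #3 SA[3]=11  'becafb'
  #4 SA[4]=5  'beffedbecafb'
  #5 SA[5]=13  'cafb'
  #6 SA[6]=10  'dbecafb'
  #7 SA[7]=4  'dbeffedbecafb'
  #8 SA[8]=3  'ddbeffedbecafb'
  #9 SA[9]=2  'dddbeffedbecafb'
  #10 SA[10]=12  'ecafb'
  #11 SA[11]=9  'edbecafb'
  #12 SA[12]=1  'edddbeffedbecafb'
  #13 SA[13]=6  'effedbecafb'
  #14 SA[14]=15  'fb'
  #15 SA[15]=8  'fedbecafb'
  #16 SA[16]=7  'ffedbecafb'

SA = [0, 14, 16, 11, 5, 13, 10, 4, 3, 2, 12, 9, 1, 6, 15, 8, 7]
[i] adj suffixes → lcp
  [1] 0/14 → 1 ('a')
  [2] 14/16 → 0 ('')
  [3] 16/11 → 1 ('b')
  [4] 11/5 → 2 ('be')
  [5] 5/13 → 0 ('')
  [6] 13/10 → 0 ('')
  [7] 10/4 → 3 ('dbe')
  [8] 4/3 → 1 ('d')
  [9] 3/2 → 2 ('dd')
  [10] 2/12 → 0 ('')
  [11] 12/9 → 1 ('e')
  [12] 9/1 → 2 ('ed')
  [13] 1/6 → 1 ('e')
  [14] 6/15 → 0 ('')
  [15] 15/8 → 1 ('f')
  [16] 8/7 → 1 ('f')

n(n+1)/2 = 17·18/2 = 153
Σ LCP = 0 + 1 + 0 + 1 + 2 + 0 + 0 + 3 + 1 + 2 + 0 + 1 + 2 + 1 + 0 + 1 + 1 = 16
distinct = 153 − 16 = 137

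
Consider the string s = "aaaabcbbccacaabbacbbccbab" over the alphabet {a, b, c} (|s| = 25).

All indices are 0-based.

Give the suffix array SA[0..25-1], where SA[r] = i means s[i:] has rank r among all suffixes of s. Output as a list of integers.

rank→(start, suffix):
  0 → (0, 'aaaabcbbccacaabbacbbccbab')
  1 → (1, 'aaabcbbccacaabbacbbccbab')
  2 → (12, 'aabbacbbccbab')
  3 → (2, 'aabcbbccacaabbacbbccbab')
  4 → (23, 'ab')
  5 → (13, 'abbacbbccbab')
  6 → (3, 'abcbbccacaabbacbbccbab')
  7 → (10, 'acaabbacbbccbab')
  8 → (16, 'acbbccbab')
  9 → (24, 'b')
  10 → (22, 'bab')
  11 → (15, 'bacbbccbab')
  12 → (14, 'bbacbbccbab')
  13 → (6, 'bbccacaabbacbbccbab')
  14 → (18, 'bbccbab')
  15 → (4, 'bcbbccacaabbacbbccbab')
  16 → (7, 'bccacaabbacbbccbab')
  17 → (19, 'bccbab')
  18 → (11, 'caabbacbbccbab')
  19 → (9, 'cacaabbacbbccbab')
  20 → (21, 'cbab')
  21 → (5, 'cbbccacaabbacbbccbab')
  22 → (17, 'cbbccbab')
  23 → (8, 'ccacaabbacbbccbab')
  24 → (20, 'ccbab')

[0, 1, 12, 2, 23, 13, 3, 10, 16, 24, 22, 15, 14, 6, 18, 4, 7, 19, 11, 9, 21, 5, 17, 8, 20]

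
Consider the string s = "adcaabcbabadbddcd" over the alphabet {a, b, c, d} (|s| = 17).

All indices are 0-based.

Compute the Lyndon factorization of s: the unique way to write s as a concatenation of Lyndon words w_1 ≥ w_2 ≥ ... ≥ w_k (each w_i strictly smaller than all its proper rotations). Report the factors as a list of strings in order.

emit factor 1: 'adc' (i=0, period=3)
emit factor 2: 'aabcbabadbddcd' (i=3, period=14)

["adc", "aabcbabadbddcd"]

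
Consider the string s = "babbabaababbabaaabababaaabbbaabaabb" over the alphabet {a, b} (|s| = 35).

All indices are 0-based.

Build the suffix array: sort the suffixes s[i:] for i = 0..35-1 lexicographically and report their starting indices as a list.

[14, 22, 28, 15, 6, 31, 23, 12, 20, 4, 29, 18, 16, 7, 32, 9, 1, 24, 34, 13, 21, 27, 5, 30, 11, 19, 3, 17, 8, 0, 33, 26, 10, 2, 25]

rank→(start, suffix):
  0 → (14, 'aaabababaaabbbaabaabb')
  1 → (22, 'aaabbbaabaabb')
  2 → (28, 'aabaabb')
  3 → (15, 'aabababaaabbbaabaabb')
  4 → (6, 'aababbabaaabababaaabbbaabaabb')
  5 → (31, 'aabb')
  6 → (23, 'aabbbaabaabb')
  7 → (12, 'abaaabababaaabbbaabaabb')
  8 → (20, 'abaaabbbaabaabb')
  9 → (4, 'abaababbabaaabababaaabbbaabaabb')
  10 → (29, 'abaabb')
  11 → (18, 'ababaaabbbaabaabb')
  12 → (16, 'abababaaabbbaabaabb')
  13 → (7, 'ababbabaaabababaaabbbaabaabb')
  14 → (32, 'abb')
  15 → (9, 'abbabaaabababaaabbbaabaabb')
  16 → (1, 'abbabaababbabaaabababaaabbbaabaabb')
  17 → (24, 'abbbaabaabb')
  18 → (34, 'b')
  19 → (13, 'baaabababaaabbbaabaabb')
  20 → (21, 'baaabbbaabaabb')
  21 → (27, 'baabaabb')
  22 → (5, 'baababbabaaabababaaabbbaabaabb')
  23 → (30, 'baabb')
  24 → (11, 'babaaabababaaabbbaabaabb')
  25 → (19, 'babaaabbbaabaabb')
  26 → (3, 'babaababbabaaabababaaabbbaabaabb')
  27 → (17, 'bababaaabbbaabaabb')
  28 → (8, 'babbabaaabababaaabbbaabaabb')
  29 → (0, 'babbabaababbabaaabababaaabbbaabaabb')
  30 → (33, 'bb')
  31 → (26, 'bbaabaabb')
  32 → (10, 'bbabaaabababaaabbbaabaabb')
  33 → (2, 'bbabaababbabaaabababaaabbbaabaabb')
  34 → (25, 'bbbaabaabb')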